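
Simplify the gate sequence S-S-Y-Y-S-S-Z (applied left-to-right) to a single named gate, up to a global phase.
Z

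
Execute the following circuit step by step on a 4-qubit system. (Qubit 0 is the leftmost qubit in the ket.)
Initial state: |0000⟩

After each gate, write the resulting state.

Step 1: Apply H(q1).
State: 1/√2|0000⟩ + 1/√2|0100⟩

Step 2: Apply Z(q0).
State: 1/√2|0000⟩ + 1/√2|0100⟩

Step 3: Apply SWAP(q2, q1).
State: 1/√2|0000⟩ + 1/√2|0010⟩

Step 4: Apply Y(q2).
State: -(1/√2)i|0000⟩ + (1/√2)i|0010⟩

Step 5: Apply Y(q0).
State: 1/√2|1000⟩ - 1/√2|1010⟩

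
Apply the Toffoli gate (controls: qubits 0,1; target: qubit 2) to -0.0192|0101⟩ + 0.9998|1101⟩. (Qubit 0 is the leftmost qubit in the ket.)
-0.0192|0101⟩ + 0.9998|1111⟩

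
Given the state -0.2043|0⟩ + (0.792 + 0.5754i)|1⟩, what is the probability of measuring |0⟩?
0.04174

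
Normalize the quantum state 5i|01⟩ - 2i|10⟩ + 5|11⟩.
0.6804i|01⟩ - 0.2722i|10⟩ + 0.6804|11⟩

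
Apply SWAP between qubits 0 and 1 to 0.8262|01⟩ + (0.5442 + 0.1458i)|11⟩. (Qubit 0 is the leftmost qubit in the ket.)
0.8262|10⟩ + (0.5442 + 0.1458i)|11⟩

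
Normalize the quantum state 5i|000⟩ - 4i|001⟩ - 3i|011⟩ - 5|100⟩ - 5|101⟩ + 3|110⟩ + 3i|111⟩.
0.4603i|000⟩ - 0.3682i|001⟩ - 0.2762i|011⟩ - 0.4603|100⟩ - 0.4603|101⟩ + 0.2762|110⟩ + 0.2762i|111⟩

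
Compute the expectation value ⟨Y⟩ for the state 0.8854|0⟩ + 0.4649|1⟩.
0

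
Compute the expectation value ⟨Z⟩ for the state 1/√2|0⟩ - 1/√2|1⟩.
0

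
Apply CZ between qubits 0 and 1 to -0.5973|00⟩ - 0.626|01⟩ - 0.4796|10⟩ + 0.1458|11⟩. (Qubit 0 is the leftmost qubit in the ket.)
-0.5973|00⟩ - 0.626|01⟩ - 0.4796|10⟩ - 0.1458|11⟩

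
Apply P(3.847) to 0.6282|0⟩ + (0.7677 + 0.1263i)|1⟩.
0.6282|0⟩ + (-0.5026 - 0.5939i)|1⟩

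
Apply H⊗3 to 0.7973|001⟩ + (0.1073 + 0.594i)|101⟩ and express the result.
(0.3198 + 0.21i)|000⟩ + (-0.3198 - 0.21i)|001⟩ + (0.3198 + 0.21i)|010⟩ + (-0.3198 - 0.21i)|011⟩ + (0.244 - 0.21i)|100⟩ + (-0.244 + 0.21i)|101⟩ + (0.244 - 0.21i)|110⟩ + (-0.244 + 0.21i)|111⟩

H⊗3 gives amp(|y⟩) = (1/2√2) Σ_x (−1)^(x·y) amp(|x⟩), where x·y is the number of positions in which both x and y have a 1.
|000⟩: (0.7973 + (0.1073 + 0.594i))/(2√2) = (0.3198 + 0.21i)
|001⟩: (-0.7973 - (0.1073 + 0.594i))/(2√2) = (-0.3198 - 0.21i)
|010⟩: (0.7973 + (0.1073 + 0.594i))/(2√2) = (0.3198 + 0.21i)
|011⟩: (-0.7973 - (0.1073 + 0.594i))/(2√2) = (-0.3198 - 0.21i)
|100⟩: (0.7973 - (0.1073 + 0.594i))/(2√2) = (0.244 - 0.21i)
|101⟩: (-0.7973 + (0.1073 + 0.594i))/(2√2) = (-0.244 + 0.21i)
|110⟩: (0.7973 - (0.1073 + 0.594i))/(2√2) = (0.244 - 0.21i)
|111⟩: (-0.7973 + (0.1073 + 0.594i))/(2√2) = (-0.244 + 0.21i)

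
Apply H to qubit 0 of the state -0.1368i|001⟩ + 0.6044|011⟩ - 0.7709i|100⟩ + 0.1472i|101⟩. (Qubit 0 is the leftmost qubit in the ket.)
-0.5451i|000⟩ + 0.007354i|001⟩ + 0.4274|011⟩ + 0.5451i|100⟩ - 0.2008i|101⟩ + 0.4274|111⟩

H on qubit 0 mixes each pair of kets that differ only in qubit 0: amplitudes (a, b) of (|…0…⟩, |…1…⟩) become ((a + b)/√2, (a − b)/√2). Kets absent from the input have amplitude 0.
(|000⟩, |100⟩): (a, b) = (0, -0.7709i) → (-0.5451i, 0.5451i)
(|001⟩, |101⟩): (a, b) = (-0.1368i, 0.1472i) → (0.007354i, -0.2008i)
(|011⟩, |111⟩): (a, b) = (0.6044, 0) → (0.4274, 0.4274)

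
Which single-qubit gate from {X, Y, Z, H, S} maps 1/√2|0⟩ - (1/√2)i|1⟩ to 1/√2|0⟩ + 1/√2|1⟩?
S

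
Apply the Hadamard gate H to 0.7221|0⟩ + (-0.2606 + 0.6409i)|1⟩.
(0.3263 + 0.4532i)|0⟩ + (0.6949 - 0.4532i)|1⟩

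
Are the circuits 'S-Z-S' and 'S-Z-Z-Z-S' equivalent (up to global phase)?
Yes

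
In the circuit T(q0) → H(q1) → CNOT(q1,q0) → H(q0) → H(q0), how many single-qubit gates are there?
4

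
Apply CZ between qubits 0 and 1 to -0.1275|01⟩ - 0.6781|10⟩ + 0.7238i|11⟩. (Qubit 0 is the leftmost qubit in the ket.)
-0.1275|01⟩ - 0.6781|10⟩ - 0.7238i|11⟩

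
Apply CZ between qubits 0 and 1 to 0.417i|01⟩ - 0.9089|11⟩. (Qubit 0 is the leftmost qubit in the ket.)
0.417i|01⟩ + 0.9089|11⟩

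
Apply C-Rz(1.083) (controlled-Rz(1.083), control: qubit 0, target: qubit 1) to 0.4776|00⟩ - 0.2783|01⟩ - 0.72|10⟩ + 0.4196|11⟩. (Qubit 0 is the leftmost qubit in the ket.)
0.4776|00⟩ - 0.2783|01⟩ + (-0.617 + 0.3711i)|10⟩ + (0.3596 + 0.2163i)|11⟩

C-Rz(1.083) leaves the control-|0⟩ kets |00⟩, |01⟩ unchanged and applies Rz(1.083) to qubit 1 on the control-|1⟩ pair (|10⟩, |11⟩).
Rz(1.083) = [[e^(−iθ/2), 0], [0, e^(iθ/2)]] with e^(±iθ/2) = cos(θ/2) ± i·sin(θ/2); θ = 1.083, cos(θ/2) ≈ 0.856937, sin(θ/2) ≈ 0.515422.
With a = amp(|10⟩) = -0.72 and b = amp(|11⟩) = 0.4196:
new amp(|10⟩) = (0.856937 - 0.515422i)·a = (-0.617 + 0.3711i)
new amp(|11⟩) = (0.856937 + 0.515422i)·b = (0.3596 + 0.2163i)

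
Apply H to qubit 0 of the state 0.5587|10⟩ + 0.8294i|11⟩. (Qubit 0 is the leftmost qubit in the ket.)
0.3951|00⟩ + 0.5865i|01⟩ - 0.3951|10⟩ - 0.5865i|11⟩

H on qubit 0 mixes each pair of kets that differ only in qubit 0: amplitudes (a, b) of (|…0…⟩, |…1…⟩) become ((a + b)/√2, (a − b)/√2). Kets absent from the input have amplitude 0.
(|00⟩, |10⟩): (a, b) = (0, 0.5587) → (0.3951, -0.3951)
(|01⟩, |11⟩): (a, b) = (0, 0.8294i) → (0.5865i, -0.5865i)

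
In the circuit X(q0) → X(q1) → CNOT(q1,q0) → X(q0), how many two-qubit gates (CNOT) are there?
1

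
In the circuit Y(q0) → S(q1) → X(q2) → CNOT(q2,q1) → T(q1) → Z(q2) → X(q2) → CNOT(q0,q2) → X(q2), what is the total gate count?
9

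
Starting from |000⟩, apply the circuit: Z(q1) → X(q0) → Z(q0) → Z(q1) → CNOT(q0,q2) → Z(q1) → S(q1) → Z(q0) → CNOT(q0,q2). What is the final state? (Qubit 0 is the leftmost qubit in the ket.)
|100⟩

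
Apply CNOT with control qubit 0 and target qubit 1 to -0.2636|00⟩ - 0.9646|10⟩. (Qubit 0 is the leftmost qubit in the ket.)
-0.2636|00⟩ - 0.9646|11⟩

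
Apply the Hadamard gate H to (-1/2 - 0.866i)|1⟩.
(-1/√8 - 0.6124i)|0⟩ + (1/√8 + 0.6124i)|1⟩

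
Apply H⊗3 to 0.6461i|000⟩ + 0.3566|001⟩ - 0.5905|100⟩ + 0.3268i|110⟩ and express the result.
(-0.0827 + 0.344i)|000⟩ + (-0.3349 + 0.344i)|001⟩ + (-0.0827 + 0.1129i)|010⟩ + (-0.3349 + 0.1129i)|011⟩ + (0.3349 + 0.1129i)|100⟩ + (0.0827 + 0.1129i)|101⟩ + (0.3349 + 0.344i)|110⟩ + (0.0827 + 0.344i)|111⟩

H⊗3 gives amp(|y⟩) = (1/2√2) Σ_x (−1)^(x·y) amp(|x⟩), where x·y is the number of positions in which both x and y have a 1.
|000⟩: (0.6461i + 0.3566 - 0.5905 + 0.3268i)/(2√2) = (-0.0827 + 0.344i)
|001⟩: (0.6461i - 0.3566 - 0.5905 + 0.3268i)/(2√2) = (-0.3349 + 0.344i)
|010⟩: (0.6461i + 0.3566 - 0.5905 - 0.3268i)/(2√2) = (-0.0827 + 0.1129i)
|011⟩: (0.6461i - 0.3566 - 0.5905 - 0.3268i)/(2√2) = (-0.3349 + 0.1129i)
|100⟩: (0.6461i + 0.3566 + 0.5905 - 0.3268i)/(2√2) = (0.3349 + 0.1129i)
|101⟩: (0.6461i - 0.3566 + 0.5905 - 0.3268i)/(2√2) = (0.0827 + 0.1129i)
|110⟩: (0.6461i + 0.3566 + 0.5905 + 0.3268i)/(2√2) = (0.3349 + 0.344i)
|111⟩: (0.6461i - 0.3566 + 0.5905 + 0.3268i)/(2√2) = (0.0827 + 0.344i)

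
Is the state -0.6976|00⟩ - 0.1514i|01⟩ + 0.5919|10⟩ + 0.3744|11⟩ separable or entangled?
Entangled

Writing the state as a|00⟩ + b|01⟩ + c|10⟩ + d|11⟩, it is a product state iff ad − bc = 0.
Here (a, b, c, d) = (-0.6976, -0.1514i, 0.5919, 0.3744): ad − bc = (-0.6976)(0.3744) − (-0.1514i)(0.5919) = (-0.2612 + 0.08961i) ≠ 0, so the state is entangled.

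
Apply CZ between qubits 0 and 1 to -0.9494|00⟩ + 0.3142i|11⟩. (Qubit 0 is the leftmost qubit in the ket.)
-0.9494|00⟩ - 0.3142i|11⟩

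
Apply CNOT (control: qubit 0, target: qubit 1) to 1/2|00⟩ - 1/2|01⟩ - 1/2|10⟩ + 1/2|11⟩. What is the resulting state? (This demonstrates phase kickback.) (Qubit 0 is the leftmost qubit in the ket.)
1/2|00⟩ - 1/2|01⟩ + 1/2|10⟩ - 1/2|11⟩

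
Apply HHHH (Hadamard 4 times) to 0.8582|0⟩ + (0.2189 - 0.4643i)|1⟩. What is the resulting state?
0.8582|0⟩ + (0.2189 - 0.4643i)|1⟩

H² = I, so an even number of Hadamards cancels: H^4 = I and the state is unchanged.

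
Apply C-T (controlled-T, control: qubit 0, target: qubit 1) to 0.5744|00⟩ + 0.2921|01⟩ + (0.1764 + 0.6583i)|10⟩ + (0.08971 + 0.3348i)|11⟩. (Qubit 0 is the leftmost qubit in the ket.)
0.5744|00⟩ + 0.2921|01⟩ + (0.1764 + 0.6583i)|10⟩ + (-0.1733 + 0.3002i)|11⟩

C-T leaves the control-|0⟩ kets |00⟩, |01⟩ unchanged and applies T to qubit 1 on the control-|1⟩ pair (|10⟩, |11⟩).
T = [[1, 0], [0, (1/√2 + (1/√2)i)]].
With a = amp(|10⟩) = (0.1764 + 0.6583i) and b = amp(|11⟩) = (0.08971 + 0.3348i):
new amp(|10⟩) = (1)·a = (0.1764 + 0.6583i)
new amp(|11⟩) = (1/√2 + (1/√2)i)·b = (-0.1733 + 0.3002i)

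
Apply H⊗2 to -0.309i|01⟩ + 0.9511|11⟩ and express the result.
(0.4756 - 0.1545i)|00⟩ + (-0.4756 + 0.1545i)|01⟩ + (-0.4756 - 0.1545i)|10⟩ + (0.4756 + 0.1545i)|11⟩

H⊗2 gives amp(|y⟩) = (1/2) Σ_x (−1)^(x·y) amp(|x⟩), where x·y is the number of positions in which both x and y have a 1.
|00⟩: (-0.309i + 0.9511)/2 = (0.4756 - 0.1545i)
|01⟩: (0.309i - 0.9511)/2 = (-0.4756 + 0.1545i)
|10⟩: (-0.309i - 0.9511)/2 = (-0.4756 - 0.1545i)
|11⟩: (0.309i + 0.9511)/2 = (0.4756 + 0.1545i)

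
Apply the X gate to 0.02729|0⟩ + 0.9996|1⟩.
0.9996|0⟩ + 0.02729|1⟩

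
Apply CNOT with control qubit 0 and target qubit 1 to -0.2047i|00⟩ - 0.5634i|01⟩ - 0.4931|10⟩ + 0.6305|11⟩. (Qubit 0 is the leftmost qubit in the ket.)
-0.2047i|00⟩ - 0.5634i|01⟩ + 0.6305|10⟩ - 0.4931|11⟩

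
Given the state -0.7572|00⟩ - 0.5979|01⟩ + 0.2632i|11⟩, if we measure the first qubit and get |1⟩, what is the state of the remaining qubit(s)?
i|1⟩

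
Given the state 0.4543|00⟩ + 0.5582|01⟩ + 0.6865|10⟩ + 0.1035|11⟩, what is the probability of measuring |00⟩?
0.2064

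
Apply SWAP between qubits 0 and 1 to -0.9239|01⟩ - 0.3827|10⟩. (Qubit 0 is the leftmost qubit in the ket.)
-0.3827|01⟩ - 0.9239|10⟩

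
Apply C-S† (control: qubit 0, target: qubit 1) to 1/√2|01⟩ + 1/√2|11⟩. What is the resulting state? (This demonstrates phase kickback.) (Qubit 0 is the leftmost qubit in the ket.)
1/√2|01⟩ - (1/√2)i|11⟩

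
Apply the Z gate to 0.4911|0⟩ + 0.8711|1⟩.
0.4911|0⟩ - 0.8711|1⟩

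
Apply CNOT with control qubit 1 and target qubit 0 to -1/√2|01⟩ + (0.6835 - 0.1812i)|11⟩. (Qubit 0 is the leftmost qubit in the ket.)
(0.6835 - 0.1812i)|01⟩ - 1/√2|11⟩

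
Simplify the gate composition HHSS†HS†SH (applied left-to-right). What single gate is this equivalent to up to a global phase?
I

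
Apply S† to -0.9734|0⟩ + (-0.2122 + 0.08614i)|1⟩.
-0.9734|0⟩ + (0.08614 + 0.2122i)|1⟩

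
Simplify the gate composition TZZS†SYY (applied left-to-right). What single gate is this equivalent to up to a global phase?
T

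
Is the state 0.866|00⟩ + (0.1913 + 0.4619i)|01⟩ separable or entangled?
Separable

Writing the state as a|00⟩ + b|01⟩ + c|10⟩ + d|11⟩, it is a product state iff ad − bc = 0.
Here (a, b, c, d) = (0.866, (0.1913 + 0.4619i), 0, 0): ad − bc = (0.866)(0) − (0.1913 + 0.4619i)(0) = 0, so the state is separable.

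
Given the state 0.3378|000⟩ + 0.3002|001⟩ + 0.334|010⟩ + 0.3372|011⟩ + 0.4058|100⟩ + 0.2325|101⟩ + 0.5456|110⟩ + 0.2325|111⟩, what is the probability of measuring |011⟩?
0.1137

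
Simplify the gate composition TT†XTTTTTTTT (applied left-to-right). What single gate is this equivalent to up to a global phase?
X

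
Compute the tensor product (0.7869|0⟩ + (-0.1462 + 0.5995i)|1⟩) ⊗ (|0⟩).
0.7869|00⟩ + (-0.1462 + 0.5995i)|10⟩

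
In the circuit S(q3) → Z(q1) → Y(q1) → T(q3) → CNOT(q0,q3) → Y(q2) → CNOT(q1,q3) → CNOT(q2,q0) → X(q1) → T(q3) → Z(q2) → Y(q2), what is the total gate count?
12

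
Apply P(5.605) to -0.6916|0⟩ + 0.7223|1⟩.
-0.6916|0⟩ + (0.5625 - 0.4532i)|1⟩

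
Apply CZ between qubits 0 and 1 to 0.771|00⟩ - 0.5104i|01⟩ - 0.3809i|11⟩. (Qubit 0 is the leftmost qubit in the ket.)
0.771|00⟩ - 0.5104i|01⟩ + 0.3809i|11⟩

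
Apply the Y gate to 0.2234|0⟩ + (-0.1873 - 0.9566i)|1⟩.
(-0.9566 + 0.1873i)|0⟩ + 0.2234i|1⟩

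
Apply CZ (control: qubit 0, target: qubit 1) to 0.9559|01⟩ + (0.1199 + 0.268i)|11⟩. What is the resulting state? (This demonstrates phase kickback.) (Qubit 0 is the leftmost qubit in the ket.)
0.9559|01⟩ + (-0.1199 - 0.268i)|11⟩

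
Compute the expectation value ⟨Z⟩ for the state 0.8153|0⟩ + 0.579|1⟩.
0.3295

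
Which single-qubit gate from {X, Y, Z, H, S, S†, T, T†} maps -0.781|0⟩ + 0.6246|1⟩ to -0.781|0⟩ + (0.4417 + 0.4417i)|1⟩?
T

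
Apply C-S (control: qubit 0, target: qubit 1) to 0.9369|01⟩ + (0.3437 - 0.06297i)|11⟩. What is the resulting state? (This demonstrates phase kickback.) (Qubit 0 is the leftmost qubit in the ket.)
0.9369|01⟩ + (0.06297 + 0.3437i)|11⟩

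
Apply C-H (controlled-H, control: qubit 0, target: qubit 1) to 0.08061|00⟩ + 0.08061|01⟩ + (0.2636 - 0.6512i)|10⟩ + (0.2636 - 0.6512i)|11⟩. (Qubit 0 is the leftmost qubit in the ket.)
0.08061|00⟩ + 0.08061|01⟩ + (0.3728 - 0.9209i)|10⟩

C-H leaves the control-|0⟩ kets |00⟩, |01⟩ unchanged and applies H to qubit 1 on the control-|1⟩ pair (|10⟩, |11⟩).
H = [[1/√2, 1/√2], [1/√2, -1/√2]].
With a = amp(|10⟩) = (0.2636 - 0.6512i) and b = amp(|11⟩) = (0.2636 - 0.6512i):
new amp(|10⟩) = (1/√2)·a + (1/√2)·b = (0.3728 - 0.9209i)
new amp(|11⟩) = (1/√2)·a + (-1/√2)·b = 0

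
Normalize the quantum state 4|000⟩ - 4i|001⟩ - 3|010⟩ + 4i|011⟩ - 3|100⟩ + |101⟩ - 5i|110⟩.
0.417|000⟩ - 0.417i|001⟩ - 0.3128|010⟩ + 0.417i|011⟩ - 0.3128|100⟩ + 0.1043|101⟩ - 0.5213i|110⟩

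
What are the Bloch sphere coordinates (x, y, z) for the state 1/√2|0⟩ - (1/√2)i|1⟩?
(0, -1, 0)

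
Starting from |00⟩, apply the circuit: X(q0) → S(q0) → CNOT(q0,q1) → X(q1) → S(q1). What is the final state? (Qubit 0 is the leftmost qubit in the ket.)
i|10⟩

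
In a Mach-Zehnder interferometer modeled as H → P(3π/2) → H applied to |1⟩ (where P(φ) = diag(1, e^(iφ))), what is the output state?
(1/2 + (1/2)i)|0⟩ + (1/2 - (1/2)i)|1⟩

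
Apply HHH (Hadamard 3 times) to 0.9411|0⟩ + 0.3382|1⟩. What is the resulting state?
0.9046|0⟩ + 0.4263|1⟩

H² = I, so H^3 = H: a single Hadamard. With (a, b) = (0.9411, 0.3382), H gives ((a + b)/√2, (a − b)/√2) = (0.9046, 0.4263).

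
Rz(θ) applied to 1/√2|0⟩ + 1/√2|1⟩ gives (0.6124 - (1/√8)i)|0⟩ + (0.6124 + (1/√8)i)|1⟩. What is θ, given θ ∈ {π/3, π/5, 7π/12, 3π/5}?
π/3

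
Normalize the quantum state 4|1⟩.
|1⟩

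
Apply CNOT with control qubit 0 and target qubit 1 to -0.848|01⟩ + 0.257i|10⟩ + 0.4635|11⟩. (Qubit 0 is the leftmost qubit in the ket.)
-0.848|01⟩ + 0.4635|10⟩ + 0.257i|11⟩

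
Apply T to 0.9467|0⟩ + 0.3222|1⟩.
0.9467|0⟩ + (0.2278 + 0.2278i)|1⟩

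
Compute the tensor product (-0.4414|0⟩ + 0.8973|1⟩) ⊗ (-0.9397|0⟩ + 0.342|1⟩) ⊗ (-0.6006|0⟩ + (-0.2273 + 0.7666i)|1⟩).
-0.2491|000⟩ + (-0.09428 + 0.318i)|001⟩ + 0.09067|010⟩ + (0.03431 - 0.1157i)|011⟩ + 0.5064|100⟩ + (0.1917 - 0.6464i)|101⟩ - 0.1843|110⟩ + (-0.06975 + 0.2353i)|111⟩

amp(|b₁b₂…⟩) = product of the factor amplitudes for bits b₁, b₂, …; only kets whose every factor amplitude is nonzero survive.
|000⟩: (-0.4414)(-0.9397)(-0.6006) = -0.2491
|001⟩: (-0.4414)(-0.9397)(-0.2273 + 0.7666i) = (-0.09428 + 0.318i)
|010⟩: (-0.4414)(0.342)(-0.6006) = 0.09067
|011⟩: (-0.4414)(0.342)(-0.2273 + 0.7666i) = (0.03431 - 0.1157i)
|100⟩: (0.8973)(-0.9397)(-0.6006) = 0.5064
|101⟩: (0.8973)(-0.9397)(-0.2273 + 0.7666i) = (0.1917 - 0.6464i)
|110⟩: (0.8973)(0.342)(-0.6006) = -0.1843
|111⟩: (0.8973)(0.342)(-0.2273 + 0.7666i) = (-0.06975 + 0.2353i)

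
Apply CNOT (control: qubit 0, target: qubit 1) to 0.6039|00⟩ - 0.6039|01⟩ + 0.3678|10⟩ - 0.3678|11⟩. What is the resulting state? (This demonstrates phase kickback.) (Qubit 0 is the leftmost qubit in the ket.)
0.6039|00⟩ - 0.6039|01⟩ - 0.3678|10⟩ + 0.3678|11⟩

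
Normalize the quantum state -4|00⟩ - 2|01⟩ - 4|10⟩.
-0.6667|00⟩ - 0.3333|01⟩ - 0.6667|10⟩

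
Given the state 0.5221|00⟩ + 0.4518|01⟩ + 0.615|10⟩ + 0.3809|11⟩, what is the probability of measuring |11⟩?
0.1451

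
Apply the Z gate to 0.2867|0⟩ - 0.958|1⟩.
0.2867|0⟩ + 0.958|1⟩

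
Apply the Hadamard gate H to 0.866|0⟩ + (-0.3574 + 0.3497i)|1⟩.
(0.3596 + 0.2473i)|0⟩ + (0.8651 - 0.2473i)|1⟩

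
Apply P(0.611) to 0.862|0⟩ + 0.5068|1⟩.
0.862|0⟩ + (0.4151 + 0.2907i)|1⟩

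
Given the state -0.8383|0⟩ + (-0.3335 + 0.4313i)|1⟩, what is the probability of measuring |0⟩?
0.7027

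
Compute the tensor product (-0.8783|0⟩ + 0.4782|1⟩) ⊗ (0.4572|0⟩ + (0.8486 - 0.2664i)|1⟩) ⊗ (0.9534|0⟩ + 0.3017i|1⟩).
-0.3828|000⟩ - 0.1212i|001⟩ + (-0.7106 + 0.2231i)|010⟩ + (-0.07059 - 0.2249i)|011⟩ + 0.2084|100⟩ + 0.06596i|101⟩ + (0.3869 - 0.1215i)|110⟩ + (0.03843 + 0.1224i)|111⟩

amp(|b₁b₂…⟩) = product of the factor amplitudes for bits b₁, b₂, …; only kets whose every factor amplitude is nonzero survive.
|000⟩: (-0.8783)(0.4572)(0.9534) = -0.3828
|001⟩: (-0.8783)(0.4572)(0.3017i) = -0.1212i
|010⟩: (-0.8783)(0.8486 - 0.2664i)(0.9534) = (-0.7106 + 0.2231i)
|011⟩: (-0.8783)(0.8486 - 0.2664i)(0.3017i) = (-0.07059 - 0.2249i)
|100⟩: (0.4782)(0.4572)(0.9534) = 0.2084
|101⟩: (0.4782)(0.4572)(0.3017i) = 0.06596i
|110⟩: (0.4782)(0.8486 - 0.2664i)(0.9534) = (0.3869 - 0.1215i)
|111⟩: (0.4782)(0.8486 - 0.2664i)(0.3017i) = (0.03843 + 0.1224i)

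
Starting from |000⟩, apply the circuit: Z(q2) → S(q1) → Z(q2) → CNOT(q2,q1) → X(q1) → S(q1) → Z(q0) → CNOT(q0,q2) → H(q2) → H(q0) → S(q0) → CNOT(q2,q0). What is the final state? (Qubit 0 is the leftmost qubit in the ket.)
(1/2)i|010⟩ - 1/2|011⟩ - 1/2|110⟩ + (1/2)i|111⟩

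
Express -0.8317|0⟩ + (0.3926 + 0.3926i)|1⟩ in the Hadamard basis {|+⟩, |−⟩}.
(-0.3105 + 0.2776i)|+⟩ + (-0.8657 - 0.2776i)|−⟩

With |ψ⟩ = α|0⟩ + β|1⟩, the Hadamard-basis coefficients are ⟨+|ψ⟩ = (α + β)/√2 and ⟨−|ψ⟩ = (α − β)/√2.
Here α = -0.8317, β = (0.3926 + 0.3926i): (α + β)/√2 = (-0.3105 + 0.2776i), (α − β)/√2 = (-0.8657 - 0.2776i).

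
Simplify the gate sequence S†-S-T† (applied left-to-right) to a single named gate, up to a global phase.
T†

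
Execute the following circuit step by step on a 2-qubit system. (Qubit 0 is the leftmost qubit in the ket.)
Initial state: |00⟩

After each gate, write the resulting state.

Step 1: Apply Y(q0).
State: i|10⟩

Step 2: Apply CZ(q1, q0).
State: i|10⟩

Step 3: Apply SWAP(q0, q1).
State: i|01⟩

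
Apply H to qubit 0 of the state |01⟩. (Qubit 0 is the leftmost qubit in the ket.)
1/√2|01⟩ + 1/√2|11⟩

H on qubit 0 mixes each pair of kets that differ only in qubit 0: amplitudes (a, b) of (|…0…⟩, |…1…⟩) become ((a + b)/√2, (a − b)/√2). Kets absent from the input have amplitude 0.
(|01⟩, |11⟩): (a, b) = (1, 0) → (1/√2, 1/√2)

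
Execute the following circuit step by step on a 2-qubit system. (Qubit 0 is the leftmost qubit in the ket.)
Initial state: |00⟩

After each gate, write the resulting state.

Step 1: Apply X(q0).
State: |10⟩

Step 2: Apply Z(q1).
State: |10⟩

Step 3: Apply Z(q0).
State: -|10⟩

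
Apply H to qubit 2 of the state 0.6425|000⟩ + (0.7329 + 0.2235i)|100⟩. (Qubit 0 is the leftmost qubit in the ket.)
0.4543|000⟩ + 0.4543|001⟩ + (0.5182 + 0.158i)|100⟩ + (0.5182 + 0.158i)|101⟩

H on qubit 2 mixes each pair of kets that differ only in qubit 2: amplitudes (a, b) of (|…0…⟩, |…1…⟩) become ((a + b)/√2, (a − b)/√2). Kets absent from the input have amplitude 0.
(|000⟩, |001⟩): (a, b) = (0.6425, 0) → (0.4543, 0.4543)
(|100⟩, |101⟩): (a, b) = ((0.7329 + 0.2235i), 0) → ((0.5182 + 0.158i), (0.5182 + 0.158i))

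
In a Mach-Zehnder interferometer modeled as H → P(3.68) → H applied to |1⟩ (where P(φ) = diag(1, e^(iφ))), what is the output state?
(0.9293 + 0.2564i)|0⟩ + (0.07074 - 0.2564i)|1⟩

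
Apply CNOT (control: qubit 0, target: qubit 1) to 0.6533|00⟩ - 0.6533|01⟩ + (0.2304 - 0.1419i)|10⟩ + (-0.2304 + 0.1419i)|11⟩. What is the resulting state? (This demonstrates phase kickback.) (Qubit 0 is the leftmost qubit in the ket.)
0.6533|00⟩ - 0.6533|01⟩ + (-0.2304 + 0.1419i)|10⟩ + (0.2304 - 0.1419i)|11⟩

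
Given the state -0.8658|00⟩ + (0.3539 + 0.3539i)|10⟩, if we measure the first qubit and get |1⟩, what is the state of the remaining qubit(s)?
(1/√2 + (1/√2)i)|0⟩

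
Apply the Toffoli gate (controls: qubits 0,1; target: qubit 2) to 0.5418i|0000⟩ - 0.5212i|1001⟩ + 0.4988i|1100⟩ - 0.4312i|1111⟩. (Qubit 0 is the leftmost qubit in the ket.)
0.5418i|0000⟩ - 0.5212i|1001⟩ - 0.4312i|1101⟩ + 0.4988i|1110⟩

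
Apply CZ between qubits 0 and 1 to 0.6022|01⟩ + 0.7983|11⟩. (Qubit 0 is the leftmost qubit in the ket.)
0.6022|01⟩ - 0.7983|11⟩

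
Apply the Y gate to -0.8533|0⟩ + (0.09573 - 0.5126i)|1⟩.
(-0.5126 - 0.09573i)|0⟩ - 0.8533i|1⟩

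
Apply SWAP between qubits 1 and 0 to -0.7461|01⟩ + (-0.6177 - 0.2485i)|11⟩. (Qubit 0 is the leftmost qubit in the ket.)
-0.7461|10⟩ + (-0.6177 - 0.2485i)|11⟩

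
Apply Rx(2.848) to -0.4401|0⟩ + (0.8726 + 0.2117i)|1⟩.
(0.145 - 0.8632i)|0⟩ + (0.1276 + 0.4663i)|1⟩

Rx(2.848) = [[cos(θ/2), −i·sin(θ/2)], [−i·sin(θ/2), cos(θ/2)]]; θ = 2.848, cos(θ/2) ≈ 0.14627, sin(θ/2) ≈ 0.989245.
With a = amp(|0⟩) = -0.4401 and b = amp(|1⟩) = (0.8726 + 0.2117i):
new amp(|0⟩) = (0.14627)·a + (-0.989245i)·b = (0.145 - 0.8632i)
new amp(|1⟩) = (-0.989245i)·a + (0.14627)·b = (0.1276 + 0.4663i)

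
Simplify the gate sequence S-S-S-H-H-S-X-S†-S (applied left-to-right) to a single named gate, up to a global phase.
X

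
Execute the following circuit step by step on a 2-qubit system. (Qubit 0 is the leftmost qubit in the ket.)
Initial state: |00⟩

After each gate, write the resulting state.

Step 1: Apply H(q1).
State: 1/√2|00⟩ + 1/√2|01⟩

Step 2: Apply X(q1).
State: 1/√2|00⟩ + 1/√2|01⟩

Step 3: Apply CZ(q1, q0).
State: 1/√2|00⟩ + 1/√2|01⟩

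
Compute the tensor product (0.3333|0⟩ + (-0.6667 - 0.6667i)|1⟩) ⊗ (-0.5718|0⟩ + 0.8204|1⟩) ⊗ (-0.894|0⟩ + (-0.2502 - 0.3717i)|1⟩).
0.1704|000⟩ + (0.04768 + 0.07084i)|001⟩ - 0.2445|010⟩ + (-0.06841 - 0.1016i)|011⟩ + (-0.3408 - 0.3408i)|100⟩ + (0.04632 - 0.2371i)|101⟩ + (0.489 + 0.489i)|110⟩ + (-0.06646 + 0.3402i)|111⟩

amp(|b₁b₂…⟩) = product of the factor amplitudes for bits b₁, b₂, …; only kets whose every factor amplitude is nonzero survive.
|000⟩: (0.3333)(-0.5718)(-0.894) = 0.1704
|001⟩: (0.3333)(-0.5718)(-0.2502 - 0.3717i) = (0.04768 + 0.07084i)
|010⟩: (0.3333)(0.8204)(-0.894) = -0.2445
|011⟩: (0.3333)(0.8204)(-0.2502 - 0.3717i) = (-0.06841 - 0.1016i)
|100⟩: (-0.6667 - 0.6667i)(-0.5718)(-0.894) = (-0.3408 - 0.3408i)
|101⟩: (-0.6667 - 0.6667i)(-0.5718)(-0.2502 - 0.3717i) = (0.04632 - 0.2371i)
|110⟩: (-0.6667 - 0.6667i)(0.8204)(-0.894) = (0.489 + 0.489i)
|111⟩: (-0.6667 - 0.6667i)(0.8204)(-0.2502 - 0.3717i) = (-0.06646 + 0.3402i)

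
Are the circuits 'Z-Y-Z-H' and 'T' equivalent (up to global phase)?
No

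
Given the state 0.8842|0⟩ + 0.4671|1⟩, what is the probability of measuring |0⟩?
0.7818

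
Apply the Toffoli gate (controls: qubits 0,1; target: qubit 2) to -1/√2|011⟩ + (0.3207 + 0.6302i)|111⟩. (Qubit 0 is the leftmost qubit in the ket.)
-1/√2|011⟩ + (0.3207 + 0.6302i)|110⟩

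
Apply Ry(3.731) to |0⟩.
-0.2905|0⟩ + 0.9569|1⟩

Ry(3.731) = [[cos(θ/2), −sin(θ/2)], [sin(θ/2), cos(θ/2)]]; θ = 3.731, cos(θ/2) ≈ -0.290456, sin(θ/2) ≈ 0.956888.
With a = amp(|0⟩) = 1 and b = amp(|1⟩) = 0:
new amp(|0⟩) = (-0.290456)·a + (-0.956888)·b = -0.2905
new amp(|1⟩) = (0.956888)·a + (-0.290456)·b = 0.9569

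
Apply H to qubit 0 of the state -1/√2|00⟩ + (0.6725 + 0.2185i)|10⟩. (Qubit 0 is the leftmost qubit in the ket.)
(-0.02447 + 0.1545i)|00⟩ + (-0.9755 - 0.1545i)|10⟩

H on qubit 0 mixes each pair of kets that differ only in qubit 0: amplitudes (a, b) of (|…0…⟩, |…1…⟩) become ((a + b)/√2, (a − b)/√2). Kets absent from the input have amplitude 0.
(|00⟩, |10⟩): (a, b) = (-1/√2, (0.6725 + 0.2185i)) → ((-0.02447 + 0.1545i), (-0.9755 - 0.1545i))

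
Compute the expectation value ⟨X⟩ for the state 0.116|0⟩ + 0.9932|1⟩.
0.2304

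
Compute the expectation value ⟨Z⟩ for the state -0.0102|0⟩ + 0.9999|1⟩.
-0.9997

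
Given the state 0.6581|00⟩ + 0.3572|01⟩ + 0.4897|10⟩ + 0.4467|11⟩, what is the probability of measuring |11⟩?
0.1995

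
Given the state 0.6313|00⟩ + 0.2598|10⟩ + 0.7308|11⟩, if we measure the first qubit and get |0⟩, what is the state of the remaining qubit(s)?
|0⟩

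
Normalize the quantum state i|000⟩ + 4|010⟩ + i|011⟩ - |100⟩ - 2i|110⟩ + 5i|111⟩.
0.1443i|000⟩ + 1/√3|010⟩ + 0.1443i|011⟩ - 0.1443|100⟩ - 0.2887i|110⟩ + 0.7217i|111⟩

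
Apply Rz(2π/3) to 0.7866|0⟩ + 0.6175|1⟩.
(0.3933 - 0.6812i)|0⟩ + (0.3088 + 0.5348i)|1⟩

Rz(2π/3) = [[e^(−iθ/2), 0], [0, e^(iθ/2)]] with e^(±iθ/2) = cos(θ/2) ± i·sin(θ/2); θ = 2π/3, cos(θ/2) ≈ 0.5, sin(θ/2) ≈ 0.866025.
With a = amp(|0⟩) = 0.7866 and b = amp(|1⟩) = 0.6175:
new amp(|0⟩) = (0.5 - 0.866025i)·a = (0.3933 - 0.6812i)
new amp(|1⟩) = (0.5 + 0.866025i)·b = (0.3088 + 0.5348i)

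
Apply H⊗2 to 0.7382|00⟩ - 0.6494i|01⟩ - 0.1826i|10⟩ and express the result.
(0.3691 - 0.416i)|00⟩ + (0.3691 + 0.2334i)|01⟩ + (0.3691 - 0.2334i)|10⟩ + (0.3691 + 0.416i)|11⟩

H⊗2 gives amp(|y⟩) = (1/2) Σ_x (−1)^(x·y) amp(|x⟩), where x·y is the number of positions in which both x and y have a 1.
|00⟩: (0.7382 - 0.6494i - 0.1826i)/2 = (0.3691 - 0.416i)
|01⟩: (0.7382 + 0.6494i - 0.1826i)/2 = (0.3691 + 0.2334i)
|10⟩: (0.7382 - 0.6494i + 0.1826i)/2 = (0.3691 - 0.2334i)
|11⟩: (0.7382 + 0.6494i + 0.1826i)/2 = (0.3691 + 0.416i)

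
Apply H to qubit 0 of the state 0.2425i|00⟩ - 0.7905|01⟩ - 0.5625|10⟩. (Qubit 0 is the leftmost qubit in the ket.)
(-0.3977 + 0.1715i)|00⟩ - 0.559|01⟩ + (0.3977 + 0.1715i)|10⟩ - 0.559|11⟩

H on qubit 0 mixes each pair of kets that differ only in qubit 0: amplitudes (a, b) of (|…0…⟩, |…1…⟩) become ((a + b)/√2, (a − b)/√2). Kets absent from the input have amplitude 0.
(|00⟩, |10⟩): (a, b) = (0.2425i, -0.5625) → ((-0.3977 + 0.1715i), (0.3977 + 0.1715i))
(|01⟩, |11⟩): (a, b) = (-0.7905, 0) → (-0.559, -0.559)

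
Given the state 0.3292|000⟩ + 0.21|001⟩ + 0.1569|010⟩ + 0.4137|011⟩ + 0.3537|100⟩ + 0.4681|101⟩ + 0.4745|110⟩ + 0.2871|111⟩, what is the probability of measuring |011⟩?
0.1711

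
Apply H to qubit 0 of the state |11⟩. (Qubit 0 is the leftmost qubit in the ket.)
1/√2|01⟩ - 1/√2|11⟩

H on qubit 0 mixes each pair of kets that differ only in qubit 0: amplitudes (a, b) of (|…0…⟩, |…1…⟩) become ((a + b)/√2, (a − b)/√2). Kets absent from the input have amplitude 0.
(|01⟩, |11⟩): (a, b) = (0, 1) → (1/√2, -1/√2)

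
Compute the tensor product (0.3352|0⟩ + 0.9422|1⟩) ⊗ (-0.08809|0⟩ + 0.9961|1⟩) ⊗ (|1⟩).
-0.02953|001⟩ + 0.3339|011⟩ - 0.083|101⟩ + 0.9385|111⟩

amp(|b₁b₂…⟩) = product of the factor amplitudes for bits b₁, b₂, …; only kets whose every factor amplitude is nonzero survive.
|001⟩: (0.3352)(-0.08809)(1) = -0.02953
|011⟩: (0.3352)(0.9961)(1) = 0.3339
|101⟩: (0.9422)(-0.08809)(1) = -0.083
|111⟩: (0.9422)(0.9961)(1) = 0.9385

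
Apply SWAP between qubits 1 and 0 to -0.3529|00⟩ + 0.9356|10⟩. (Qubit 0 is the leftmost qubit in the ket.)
-0.3529|00⟩ + 0.9356|01⟩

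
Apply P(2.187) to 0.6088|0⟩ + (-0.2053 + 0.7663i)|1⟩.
0.6088|0⟩ + (-0.5067 - 0.6104i)|1⟩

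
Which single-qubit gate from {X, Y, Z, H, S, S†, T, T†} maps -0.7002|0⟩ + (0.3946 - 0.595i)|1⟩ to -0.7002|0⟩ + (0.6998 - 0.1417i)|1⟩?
T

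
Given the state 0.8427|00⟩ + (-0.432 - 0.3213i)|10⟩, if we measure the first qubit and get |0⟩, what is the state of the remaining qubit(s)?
|0⟩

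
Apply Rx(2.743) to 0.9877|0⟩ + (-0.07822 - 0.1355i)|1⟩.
(0.06273 + 0.07667i)|0⟩ + (-0.01549 - 0.995i)|1⟩

Rx(2.743) = [[cos(θ/2), −i·sin(θ/2)], [−i·sin(θ/2), cos(θ/2)]]; θ = 2.743, cos(θ/2) ≈ 0.19798, sin(θ/2) ≈ 0.980206.
With a = amp(|0⟩) = 0.9877 and b = amp(|1⟩) = (-0.07822 - 0.1355i):
new amp(|0⟩) = (0.19798)·a + (-0.980206i)·b = (0.06273 + 0.07667i)
new amp(|1⟩) = (-0.980206i)·a + (0.19798)·b = (-0.01549 - 0.995i)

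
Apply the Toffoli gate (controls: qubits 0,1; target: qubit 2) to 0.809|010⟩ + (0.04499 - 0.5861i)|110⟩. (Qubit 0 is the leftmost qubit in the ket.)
0.809|010⟩ + (0.04499 - 0.5861i)|111⟩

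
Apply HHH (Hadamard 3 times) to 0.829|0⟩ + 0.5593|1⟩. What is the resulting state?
0.9817|0⟩ + 0.1907|1⟩

H² = I, so H^3 = H: a single Hadamard. With (a, b) = (0.829, 0.5593), H gives ((a + b)/√2, (a − b)/√2) = (0.9817, 0.1907).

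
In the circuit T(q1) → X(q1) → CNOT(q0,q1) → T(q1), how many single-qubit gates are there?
3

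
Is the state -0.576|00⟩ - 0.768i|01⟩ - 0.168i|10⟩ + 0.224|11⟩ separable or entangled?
Separable

Writing the state as a|00⟩ + b|01⟩ + c|10⟩ + d|11⟩, it is a product state iff ad − bc = 0.
Here (a, b, c, d) = (-0.576, -0.768i, -0.168i, 0.224): ad − bc = (-0.576)(0.224) − (-0.768i)(-0.168i) = 0, so the state is separable.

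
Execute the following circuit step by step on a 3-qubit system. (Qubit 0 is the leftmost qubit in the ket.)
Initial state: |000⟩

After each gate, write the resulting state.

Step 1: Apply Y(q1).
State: i|010⟩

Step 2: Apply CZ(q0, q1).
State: i|010⟩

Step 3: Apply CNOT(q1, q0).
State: i|110⟩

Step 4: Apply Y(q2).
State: -|111⟩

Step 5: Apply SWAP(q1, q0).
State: -|111⟩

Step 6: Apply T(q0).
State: (-1/√2 - (1/√2)i)|111⟩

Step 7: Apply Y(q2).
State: (-1/√2 + (1/√2)i)|110⟩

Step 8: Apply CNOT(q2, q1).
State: (-1/√2 + (1/√2)i)|110⟩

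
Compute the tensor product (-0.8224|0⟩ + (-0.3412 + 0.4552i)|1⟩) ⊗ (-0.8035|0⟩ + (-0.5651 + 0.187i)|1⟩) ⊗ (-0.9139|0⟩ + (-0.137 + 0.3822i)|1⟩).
-0.6039|000⟩ + (-0.09053 + 0.2526i)|001⟩ + (-0.4247 + 0.1405i)|010⟩ + (-0.004891 + 0.1987i)|011⟩ + (-0.2505 + 0.3343i)|100⟩ + (0.1022 + 0.1549i)|101⟩ + (-0.09842 + 0.2934i)|110⟩ + (0.1079 + 0.08514i)|111⟩

amp(|b₁b₂…⟩) = product of the factor amplitudes for bits b₁, b₂, …; only kets whose every factor amplitude is nonzero survive.
|000⟩: (-0.8224)(-0.8035)(-0.9139) = -0.6039
|001⟩: (-0.8224)(-0.8035)(-0.137 + 0.3822i) = (-0.09053 + 0.2526i)
|010⟩: (-0.8224)(-0.5651 + 0.187i)(-0.9139) = (-0.4247 + 0.1405i)
|011⟩: (-0.8224)(-0.5651 + 0.187i)(-0.137 + 0.3822i) = (-0.004891 + 0.1987i)
|100⟩: (-0.3412 + 0.4552i)(-0.8035)(-0.9139) = (-0.2505 + 0.3343i)
|101⟩: (-0.3412 + 0.4552i)(-0.8035)(-0.137 + 0.3822i) = (0.1022 + 0.1549i)
|110⟩: (-0.3412 + 0.4552i)(-0.5651 + 0.187i)(-0.9139) = (-0.09842 + 0.2934i)
|111⟩: (-0.3412 + 0.4552i)(-0.5651 + 0.187i)(-0.137 + 0.3822i) = (0.1079 + 0.08514i)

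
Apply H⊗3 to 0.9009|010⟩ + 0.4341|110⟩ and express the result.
0.472|000⟩ + 0.472|001⟩ - 0.472|010⟩ - 0.472|011⟩ + 0.165|100⟩ + 0.165|101⟩ - 0.165|110⟩ - 0.165|111⟩

H⊗3 gives amp(|y⟩) = (1/2√2) Σ_x (−1)^(x·y) amp(|x⟩), where x·y is the number of positions in which both x and y have a 1.
|000⟩: (0.9009 + 0.4341)/(2√2) = 0.472
|001⟩: (0.9009 + 0.4341)/(2√2) = 0.472
|010⟩: (-0.9009 - 0.4341)/(2√2) = -0.472
|011⟩: (-0.9009 - 0.4341)/(2√2) = -0.472
|100⟩: (0.9009 - 0.4341)/(2√2) = 0.165
|101⟩: (0.9009 - 0.4341)/(2√2) = 0.165
|110⟩: (-0.9009 + 0.4341)/(2√2) = -0.165
|111⟩: (-0.9009 + 0.4341)/(2√2) = -0.165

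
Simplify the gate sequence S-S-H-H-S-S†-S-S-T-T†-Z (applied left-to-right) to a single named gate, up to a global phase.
Z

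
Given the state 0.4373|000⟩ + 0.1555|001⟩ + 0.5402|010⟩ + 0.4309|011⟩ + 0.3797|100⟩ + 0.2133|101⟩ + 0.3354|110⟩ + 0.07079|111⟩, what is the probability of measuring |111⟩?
0.005011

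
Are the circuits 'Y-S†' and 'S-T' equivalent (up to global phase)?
No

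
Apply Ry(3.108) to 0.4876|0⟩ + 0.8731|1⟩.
-0.8648|0⟩ + 0.5022|1⟩

Ry(3.108) = [[cos(θ/2), −sin(θ/2)], [sin(θ/2), cos(θ/2)]]; θ = 3.108, cos(θ/2) ≈ 0.0167955, sin(θ/2) ≈ 0.999859.
With a = amp(|0⟩) = 0.4876 and b = amp(|1⟩) = 0.8731:
new amp(|0⟩) = (0.0167955)·a + (-0.999859)·b = -0.8648
new amp(|1⟩) = (0.999859)·a + (0.0167955)·b = 0.5022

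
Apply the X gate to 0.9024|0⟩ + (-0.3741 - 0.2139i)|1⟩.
(-0.3741 - 0.2139i)|0⟩ + 0.9024|1⟩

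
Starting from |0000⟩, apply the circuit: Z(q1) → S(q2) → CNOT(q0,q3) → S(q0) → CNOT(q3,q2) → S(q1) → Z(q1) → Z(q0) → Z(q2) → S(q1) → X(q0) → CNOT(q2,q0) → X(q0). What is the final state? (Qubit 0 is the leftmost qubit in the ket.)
|0000⟩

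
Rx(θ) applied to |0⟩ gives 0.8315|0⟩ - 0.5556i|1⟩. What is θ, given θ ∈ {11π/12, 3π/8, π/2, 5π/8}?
3π/8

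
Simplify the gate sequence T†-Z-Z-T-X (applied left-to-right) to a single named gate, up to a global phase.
X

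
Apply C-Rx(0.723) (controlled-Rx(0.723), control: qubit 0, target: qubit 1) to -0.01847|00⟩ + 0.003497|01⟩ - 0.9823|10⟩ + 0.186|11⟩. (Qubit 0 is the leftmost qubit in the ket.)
-0.01847|00⟩ + 0.003497|01⟩ + (-0.9188 - 0.06578i)|10⟩ + (0.174 + 0.3474i)|11⟩

C-Rx(0.723) leaves the control-|0⟩ kets |00⟩, |01⟩ unchanged and applies Rx(0.723) to qubit 1 on the control-|1⟩ pair (|10⟩, |11⟩).
Rx(0.723) = [[cos(θ/2), −i·sin(θ/2)], [−i·sin(θ/2), cos(θ/2)]]; θ = 0.723, cos(θ/2) ≈ 0.935367, sin(θ/2) ≈ 0.353678.
With a = amp(|10⟩) = -0.9823 and b = amp(|11⟩) = 0.186:
new amp(|10⟩) = (0.935367)·a + (-0.353678i)·b = (-0.9188 - 0.06578i)
new amp(|11⟩) = (-0.353678i)·a + (0.935367)·b = (0.174 + 0.3474i)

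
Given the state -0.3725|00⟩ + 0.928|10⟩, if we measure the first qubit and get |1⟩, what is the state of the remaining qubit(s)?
|0⟩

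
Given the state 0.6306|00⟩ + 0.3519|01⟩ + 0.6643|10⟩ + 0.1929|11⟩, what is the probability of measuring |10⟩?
0.4413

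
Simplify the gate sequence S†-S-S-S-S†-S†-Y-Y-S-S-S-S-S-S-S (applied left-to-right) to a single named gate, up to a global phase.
S†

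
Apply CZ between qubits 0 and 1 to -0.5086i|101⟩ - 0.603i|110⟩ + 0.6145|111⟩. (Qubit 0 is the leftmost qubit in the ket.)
-0.5086i|101⟩ + 0.603i|110⟩ - 0.6145|111⟩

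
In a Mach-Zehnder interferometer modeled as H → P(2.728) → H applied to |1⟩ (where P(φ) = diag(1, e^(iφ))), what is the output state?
(0.9578 - 0.201i)|0⟩ + (0.04216 + 0.201i)|1⟩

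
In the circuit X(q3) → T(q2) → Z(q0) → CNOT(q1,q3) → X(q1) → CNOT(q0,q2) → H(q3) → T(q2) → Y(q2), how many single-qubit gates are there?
7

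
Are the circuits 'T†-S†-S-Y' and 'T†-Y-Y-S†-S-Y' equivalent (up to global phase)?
Yes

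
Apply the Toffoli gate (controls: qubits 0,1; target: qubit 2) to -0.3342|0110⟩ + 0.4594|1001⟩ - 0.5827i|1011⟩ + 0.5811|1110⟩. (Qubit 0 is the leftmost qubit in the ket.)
-0.3342|0110⟩ + 0.4594|1001⟩ - 0.5827i|1011⟩ + 0.5811|1100⟩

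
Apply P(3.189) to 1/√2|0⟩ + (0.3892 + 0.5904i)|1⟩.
1/√2|0⟩ + (-0.3608 - 0.6082i)|1⟩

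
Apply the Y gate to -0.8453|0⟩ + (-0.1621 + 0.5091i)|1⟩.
(0.5091 + 0.1621i)|0⟩ - 0.8453i|1⟩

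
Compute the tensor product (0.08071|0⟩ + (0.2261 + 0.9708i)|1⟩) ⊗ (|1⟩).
0.08071|01⟩ + (0.2261 + 0.9708i)|11⟩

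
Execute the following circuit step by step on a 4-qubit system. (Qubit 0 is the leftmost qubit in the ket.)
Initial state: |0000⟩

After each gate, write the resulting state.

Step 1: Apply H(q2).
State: 1/√2|0000⟩ + 1/√2|0010⟩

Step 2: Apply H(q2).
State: |0000⟩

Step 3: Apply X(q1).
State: |0100⟩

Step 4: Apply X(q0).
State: |1100⟩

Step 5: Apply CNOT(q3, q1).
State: |1100⟩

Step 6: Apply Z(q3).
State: |1100⟩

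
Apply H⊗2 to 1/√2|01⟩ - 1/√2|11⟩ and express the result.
1/√2|10⟩ - 1/√2|11⟩

H⊗2 gives amp(|y⟩) = (1/2) Σ_x (−1)^(x·y) amp(|x⟩), where x·y is the number of positions in which both x and y have a 1.
|00⟩: (1/√2 - 1/√2)/2 = 0
|01⟩: (-1/√2 + 1/√2)/2 = 0
|10⟩: (1/√2 + 1/√2)/2 = 1/√2
|11⟩: (-1/√2 - 1/√2)/2 = -1/√2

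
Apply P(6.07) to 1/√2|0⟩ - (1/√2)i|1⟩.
1/√2|0⟩ + (-0.1496 - 0.6911i)|1⟩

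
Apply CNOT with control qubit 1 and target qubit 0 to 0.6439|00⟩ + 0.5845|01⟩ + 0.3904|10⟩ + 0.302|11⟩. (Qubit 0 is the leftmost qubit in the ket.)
0.6439|00⟩ + 0.302|01⟩ + 0.3904|10⟩ + 0.5845|11⟩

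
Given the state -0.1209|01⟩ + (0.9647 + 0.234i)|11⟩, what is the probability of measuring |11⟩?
0.9854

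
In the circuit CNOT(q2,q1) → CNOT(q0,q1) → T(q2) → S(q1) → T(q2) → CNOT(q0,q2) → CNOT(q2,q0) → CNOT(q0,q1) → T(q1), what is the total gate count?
9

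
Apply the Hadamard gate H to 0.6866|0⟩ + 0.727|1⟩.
0.9996|0⟩ - 0.02857|1⟩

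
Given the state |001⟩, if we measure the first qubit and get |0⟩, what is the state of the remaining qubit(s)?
|01⟩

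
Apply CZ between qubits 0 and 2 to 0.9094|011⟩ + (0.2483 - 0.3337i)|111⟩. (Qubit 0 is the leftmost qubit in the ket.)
0.9094|011⟩ + (-0.2483 + 0.3337i)|111⟩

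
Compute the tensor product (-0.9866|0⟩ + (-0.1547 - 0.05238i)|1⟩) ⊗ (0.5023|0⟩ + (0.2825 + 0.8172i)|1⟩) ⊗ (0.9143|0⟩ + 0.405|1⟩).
-0.4531|000⟩ - 0.2007|001⟩ + (-0.2548 - 0.7372i)|010⟩ + (-0.1129 - 0.3265i)|011⟩ + (-0.07105 - 0.02406i)|100⟩ + (-0.03147 - 0.01066i)|101⟩ + (-0.0008209 - 0.1291i)|110⟩ + (-0.0003636 - 0.05719i)|111⟩

amp(|b₁b₂…⟩) = product of the factor amplitudes for bits b₁, b₂, …; only kets whose every factor amplitude is nonzero survive.
|000⟩: (-0.9866)(0.5023)(0.9143) = -0.4531
|001⟩: (-0.9866)(0.5023)(0.405) = -0.2007
|010⟩: (-0.9866)(0.2825 + 0.8172i)(0.9143) = (-0.2548 - 0.7372i)
|011⟩: (-0.9866)(0.2825 + 0.8172i)(0.405) = (-0.1129 - 0.3265i)
|100⟩: (-0.1547 - 0.05238i)(0.5023)(0.9143) = (-0.07105 - 0.02406i)
|101⟩: (-0.1547 - 0.05238i)(0.5023)(0.405) = (-0.03147 - 0.01066i)
|110⟩: (-0.1547 - 0.05238i)(0.2825 + 0.8172i)(0.9143) = (-0.0008209 - 0.1291i)
|111⟩: (-0.1547 - 0.05238i)(0.2825 + 0.8172i)(0.405) = (-0.0003636 - 0.05719i)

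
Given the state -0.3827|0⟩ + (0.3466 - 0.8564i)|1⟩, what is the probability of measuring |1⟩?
0.8536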